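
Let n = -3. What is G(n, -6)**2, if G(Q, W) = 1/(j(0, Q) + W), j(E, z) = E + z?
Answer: 1/81 ≈ 0.012346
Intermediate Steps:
G(Q, W) = 1/(Q + W) (G(Q, W) = 1/((0 + Q) + W) = 1/(Q + W))
G(n, -6)**2 = (1/(-3 - 6))**2 = (1/(-9))**2 = (-1/9)**2 = 1/81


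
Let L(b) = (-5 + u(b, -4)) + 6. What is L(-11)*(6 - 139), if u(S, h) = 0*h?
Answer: -133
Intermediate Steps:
u(S, h) = 0
L(b) = 1 (L(b) = (-5 + 0) + 6 = -5 + 6 = 1)
L(-11)*(6 - 139) = 1*(6 - 139) = 1*(-133) = -133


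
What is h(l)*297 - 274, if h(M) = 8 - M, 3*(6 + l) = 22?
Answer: 1706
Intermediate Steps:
l = 4/3 (l = -6 + (⅓)*22 = -6 + 22/3 = 4/3 ≈ 1.3333)
h(l)*297 - 274 = (8 - 1*4/3)*297 - 274 = (8 - 4/3)*297 - 274 = (20/3)*297 - 274 = 1980 - 274 = 1706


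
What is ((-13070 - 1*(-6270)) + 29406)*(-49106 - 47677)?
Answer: -2187876498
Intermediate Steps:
((-13070 - 1*(-6270)) + 29406)*(-49106 - 47677) = ((-13070 + 6270) + 29406)*(-96783) = (-6800 + 29406)*(-96783) = 22606*(-96783) = -2187876498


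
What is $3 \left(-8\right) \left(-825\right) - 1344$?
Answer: $18456$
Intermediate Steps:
$3 \left(-8\right) \left(-825\right) - 1344 = \left(-24\right) \left(-825\right) - 1344 = 19800 - 1344 = 18456$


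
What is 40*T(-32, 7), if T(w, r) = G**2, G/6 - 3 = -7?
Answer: 23040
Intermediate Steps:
G = -24 (G = 18 + 6*(-7) = 18 - 42 = -24)
T(w, r) = 576 (T(w, r) = (-24)**2 = 576)
40*T(-32, 7) = 40*576 = 23040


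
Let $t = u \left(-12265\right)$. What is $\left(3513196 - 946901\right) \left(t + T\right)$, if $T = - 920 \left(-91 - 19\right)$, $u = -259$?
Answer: $8411891571325$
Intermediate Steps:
$t = 3176635$ ($t = \left(-259\right) \left(-12265\right) = 3176635$)
$T = 101200$ ($T = \left(-920\right) \left(-110\right) = 101200$)
$\left(3513196 - 946901\right) \left(t + T\right) = \left(3513196 - 946901\right) \left(3176635 + 101200\right) = 2566295 \cdot 3277835 = 8411891571325$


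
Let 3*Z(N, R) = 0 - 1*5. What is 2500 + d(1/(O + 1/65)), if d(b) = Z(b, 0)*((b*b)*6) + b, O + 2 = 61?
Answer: 18393723545/7357448 ≈ 2500.0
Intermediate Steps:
O = 59 (O = -2 + 61 = 59)
Z(N, R) = -5/3 (Z(N, R) = (0 - 1*5)/3 = (0 - 5)/3 = (⅓)*(-5) = -5/3)
d(b) = b - 10*b² (d(b) = -5*b*b*6/3 + b = -5*b²*6/3 + b = -10*b² + b = b - 10*b²)
2500 + d(1/(O + 1/65)) = 2500 + (1 - 10/(59 + 1/65))/(59 + 1/65) = 2500 + (1 - 10/3836/65)/(3836/65) = 2500 + 65*(1 - 10*65/3836)/3836 = 2500 + 65*(1 - 325/1918)/3836 = 2500 + (65/3836)*(1593/1918) = 2500 + 103545/7357448 = 18393723545/7357448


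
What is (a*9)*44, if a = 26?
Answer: 10296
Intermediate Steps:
(a*9)*44 = (26*9)*44 = 234*44 = 10296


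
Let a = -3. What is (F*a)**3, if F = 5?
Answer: -3375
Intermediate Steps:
(F*a)**3 = (5*(-3))**3 = (-15)**3 = -3375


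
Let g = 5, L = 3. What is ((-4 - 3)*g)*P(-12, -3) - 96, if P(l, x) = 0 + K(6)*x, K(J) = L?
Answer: 219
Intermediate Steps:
K(J) = 3
P(l, x) = 3*x (P(l, x) = 0 + 3*x = 3*x)
((-4 - 3)*g)*P(-12, -3) - 96 = ((-4 - 3)*5)*(3*(-3)) - 96 = -7*5*(-9) - 96 = -35*(-9) - 96 = 315 - 96 = 219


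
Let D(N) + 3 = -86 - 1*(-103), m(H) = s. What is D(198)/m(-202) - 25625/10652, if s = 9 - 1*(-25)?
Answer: -361061/181084 ≈ -1.9939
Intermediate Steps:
s = 34 (s = 9 + 25 = 34)
m(H) = 34
D(N) = 14 (D(N) = -3 + (-86 - 1*(-103)) = -3 + (-86 + 103) = -3 + 17 = 14)
D(198)/m(-202) - 25625/10652 = 14/34 - 25625/10652 = 14*(1/34) - 25625*1/10652 = 7/17 - 25625/10652 = -361061/181084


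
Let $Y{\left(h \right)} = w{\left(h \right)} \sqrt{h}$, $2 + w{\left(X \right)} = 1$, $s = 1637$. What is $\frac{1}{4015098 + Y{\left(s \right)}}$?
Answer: $\frac{4015098}{16121011947967} + \frac{\sqrt{1637}}{16121011947967} \approx 2.4906 \cdot 10^{-7}$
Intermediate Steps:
$w{\left(X \right)} = -1$ ($w{\left(X \right)} = -2 + 1 = -1$)
$Y{\left(h \right)} = - \sqrt{h}$
$\frac{1}{4015098 + Y{\left(s \right)}} = \frac{1}{4015098 - \sqrt{1637}}$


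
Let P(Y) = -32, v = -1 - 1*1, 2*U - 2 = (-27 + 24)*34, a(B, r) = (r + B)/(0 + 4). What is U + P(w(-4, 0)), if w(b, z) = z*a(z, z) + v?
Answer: -82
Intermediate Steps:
a(B, r) = B/4 + r/4 (a(B, r) = (B + r)/4 = (B + r)*(¼) = B/4 + r/4)
U = -50 (U = 1 + ((-27 + 24)*34)/2 = 1 + (-3*34)/2 = 1 + (½)*(-102) = 1 - 51 = -50)
v = -2 (v = -1 - 1 = -2)
w(b, z) = -2 + z²/2 (w(b, z) = z*(z/4 + z/4) - 2 = z*(z/2) - 2 = z²/2 - 2 = -2 + z²/2)
U + P(w(-4, 0)) = -50 - 32 = -82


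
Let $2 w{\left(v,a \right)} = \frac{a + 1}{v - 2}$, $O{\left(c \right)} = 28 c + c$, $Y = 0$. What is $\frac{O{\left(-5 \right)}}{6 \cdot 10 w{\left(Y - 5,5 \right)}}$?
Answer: $\frac{203}{36} \approx 5.6389$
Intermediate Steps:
$O{\left(c \right)} = 29 c$
$w{\left(v,a \right)} = \frac{1 + a}{2 \left(-2 + v\right)}$ ($w{\left(v,a \right)} = \frac{\left(a + 1\right) \frac{1}{v - 2}}{2} = \frac{\left(1 + a\right) \frac{1}{-2 + v}}{2} = \frac{\frac{1}{-2 + v} \left(1 + a\right)}{2} = \frac{1 + a}{2 \left(-2 + v\right)}$)
$\frac{O{\left(-5 \right)}}{6 \cdot 10 w{\left(Y - 5,5 \right)}} = \frac{29 \left(-5\right)}{6 \cdot 10 \frac{1 + 5}{2 \left(-2 + \left(0 - 5\right)\right)}} = - \frac{145}{60 \cdot \frac{1}{2} \frac{1}{-2 - 5} \cdot 6} = - \frac{145}{60 \cdot \frac{1}{2} \frac{1}{-7} \cdot 6} = - \frac{145}{60 \cdot \frac{1}{2} \left(- \frac{1}{7}\right) 6} = - \frac{145}{60 \left(- \frac{3}{7}\right)} = - \frac{145}{- \frac{180}{7}} = \left(-145\right) \left(- \frac{7}{180}\right) = \frac{203}{36}$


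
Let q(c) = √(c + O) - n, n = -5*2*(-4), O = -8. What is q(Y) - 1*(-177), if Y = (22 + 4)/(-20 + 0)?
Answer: 137 + I*√930/10 ≈ 137.0 + 3.0496*I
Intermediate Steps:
Y = -13/10 (Y = 26/(-20) = 26*(-1/20) = -13/10 ≈ -1.3000)
n = 40 (n = -10*(-4) = 40)
q(c) = -40 + √(-8 + c) (q(c) = √(c - 8) - 1*40 = √(-8 + c) - 40 = -40 + √(-8 + c))
q(Y) - 1*(-177) = (-40 + √(-8 - 13/10)) - 1*(-177) = (-40 + √(-93/10)) + 177 = (-40 + I*√930/10) + 177 = 137 + I*√930/10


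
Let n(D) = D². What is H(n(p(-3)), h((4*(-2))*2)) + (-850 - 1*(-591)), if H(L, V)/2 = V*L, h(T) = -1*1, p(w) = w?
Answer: -277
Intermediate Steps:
h(T) = -1
H(L, V) = 2*L*V (H(L, V) = 2*(V*L) = 2*(L*V) = 2*L*V)
H(n(p(-3)), h((4*(-2))*2)) + (-850 - 1*(-591)) = 2*(-3)²*(-1) + (-850 - 1*(-591)) = 2*9*(-1) + (-850 + 591) = -18 - 259 = -277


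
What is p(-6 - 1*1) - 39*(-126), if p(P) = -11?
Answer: 4903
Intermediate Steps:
p(-6 - 1*1) - 39*(-126) = -11 - 39*(-126) = -11 + 4914 = 4903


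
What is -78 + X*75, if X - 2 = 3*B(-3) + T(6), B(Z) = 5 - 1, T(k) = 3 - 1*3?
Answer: 972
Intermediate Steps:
T(k) = 0 (T(k) = 3 - 3 = 0)
B(Z) = 4
X = 14 (X = 2 + (3*4 + 0) = 2 + (12 + 0) = 2 + 12 = 14)
-78 + X*75 = -78 + 14*75 = -78 + 1050 = 972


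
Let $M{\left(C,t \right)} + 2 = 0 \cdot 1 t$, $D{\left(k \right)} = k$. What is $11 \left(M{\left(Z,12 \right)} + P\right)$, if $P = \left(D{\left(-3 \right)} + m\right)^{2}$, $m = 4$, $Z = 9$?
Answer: $-11$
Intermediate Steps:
$P = 1$ ($P = \left(-3 + 4\right)^{2} = 1^{2} = 1$)
$M{\left(C,t \right)} = -2$ ($M{\left(C,t \right)} = -2 + 0 \cdot 1 t = -2 + 0 t = -2 + 0 = -2$)
$11 \left(M{\left(Z,12 \right)} + P\right) = 11 \left(-2 + 1\right) = 11 \left(-1\right) = -11$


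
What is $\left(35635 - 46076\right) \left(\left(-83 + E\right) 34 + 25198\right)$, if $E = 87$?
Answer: $-264512294$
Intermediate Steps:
$\left(35635 - 46076\right) \left(\left(-83 + E\right) 34 + 25198\right) = \left(35635 - 46076\right) \left(\left(-83 + 87\right) 34 + 25198\right) = - 10441 \left(4 \cdot 34 + 25198\right) = - 10441 \left(136 + 25198\right) = \left(-10441\right) 25334 = -264512294$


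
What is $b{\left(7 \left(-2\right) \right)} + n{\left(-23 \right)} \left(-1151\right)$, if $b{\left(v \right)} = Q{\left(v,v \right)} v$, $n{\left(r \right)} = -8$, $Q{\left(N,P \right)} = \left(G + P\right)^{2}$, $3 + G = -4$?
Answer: $3034$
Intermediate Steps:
$G = -7$ ($G = -3 - 4 = -7$)
$Q{\left(N,P \right)} = \left(-7 + P\right)^{2}$
$b{\left(v \right)} = v \left(-7 + v\right)^{2}$ ($b{\left(v \right)} = \left(-7 + v\right)^{2} v = v \left(-7 + v\right)^{2}$)
$b{\left(7 \left(-2\right) \right)} + n{\left(-23 \right)} \left(-1151\right) = 7 \left(-2\right) \left(-7 + 7 \left(-2\right)\right)^{2} - -9208 = - 14 \left(-7 - 14\right)^{2} + 9208 = - 14 \left(-21\right)^{2} + 9208 = \left(-14\right) 441 + 9208 = -6174 + 9208 = 3034$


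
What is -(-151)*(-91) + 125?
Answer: -13616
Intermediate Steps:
-(-151)*(-91) + 125 = -151*91 + 125 = -13741 + 125 = -13616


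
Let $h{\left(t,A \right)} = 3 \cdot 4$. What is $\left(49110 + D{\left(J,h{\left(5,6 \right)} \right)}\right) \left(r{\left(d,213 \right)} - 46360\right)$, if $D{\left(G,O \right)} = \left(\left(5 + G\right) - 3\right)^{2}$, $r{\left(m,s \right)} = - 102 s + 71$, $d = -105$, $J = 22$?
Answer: $-3379393290$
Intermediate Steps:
$h{\left(t,A \right)} = 12$
$r{\left(m,s \right)} = 71 - 102 s$
$D{\left(G,O \right)} = \left(2 + G\right)^{2}$
$\left(49110 + D{\left(J,h{\left(5,6 \right)} \right)}\right) \left(r{\left(d,213 \right)} - 46360\right) = \left(49110 + \left(2 + 22\right)^{2}\right) \left(\left(71 - 21726\right) - 46360\right) = \left(49110 + 24^{2}\right) \left(\left(71 - 21726\right) - 46360\right) = \left(49110 + 576\right) \left(-21655 - 46360\right) = 49686 \left(-68015\right) = -3379393290$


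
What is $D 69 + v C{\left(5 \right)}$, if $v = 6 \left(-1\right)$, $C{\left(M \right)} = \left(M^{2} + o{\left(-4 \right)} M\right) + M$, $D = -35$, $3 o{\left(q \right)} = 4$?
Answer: $-2635$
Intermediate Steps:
$o{\left(q \right)} = \frac{4}{3}$ ($o{\left(q \right)} = \frac{1}{3} \cdot 4 = \frac{4}{3}$)
$C{\left(M \right)} = M^{2} + \frac{7 M}{3}$ ($C{\left(M \right)} = \left(M^{2} + \frac{4 M}{3}\right) + M = M^{2} + \frac{7 M}{3}$)
$v = -6$
$D 69 + v C{\left(5 \right)} = \left(-35\right) 69 - 6 \cdot \frac{1}{3} \cdot 5 \left(7 + 3 \cdot 5\right) = -2415 - 6 \cdot \frac{1}{3} \cdot 5 \left(7 + 15\right) = -2415 - 6 \cdot \frac{1}{3} \cdot 5 \cdot 22 = -2415 - 220 = -2635$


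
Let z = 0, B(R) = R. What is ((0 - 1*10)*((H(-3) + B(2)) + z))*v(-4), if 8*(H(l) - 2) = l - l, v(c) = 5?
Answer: -200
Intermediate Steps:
H(l) = 2 (H(l) = 2 + (l - l)/8 = 2 + (⅛)*0 = 2 + 0 = 2)
((0 - 1*10)*((H(-3) + B(2)) + z))*v(-4) = ((0 - 1*10)*((2 + 2) + 0))*5 = ((0 - 10)*(4 + 0))*5 = -10*4*5 = -40*5 = -200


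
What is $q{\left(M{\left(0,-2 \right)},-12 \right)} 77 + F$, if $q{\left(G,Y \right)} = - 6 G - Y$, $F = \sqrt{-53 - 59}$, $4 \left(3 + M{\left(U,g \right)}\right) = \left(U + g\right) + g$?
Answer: $2772 + 4 i \sqrt{7} \approx 2772.0 + 10.583 i$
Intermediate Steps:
$M{\left(U,g \right)} = -3 + \frac{g}{2} + \frac{U}{4}$ ($M{\left(U,g \right)} = -3 + \frac{\left(U + g\right) + g}{4} = -3 + \frac{U + 2 g}{4} = -3 + \left(\frac{g}{2} + \frac{U}{4}\right) = -3 + \frac{g}{2} + \frac{U}{4}$)
$F = 4 i \sqrt{7}$ ($F = \sqrt{-112} = 4 i \sqrt{7} \approx 10.583 i$)
$q{\left(G,Y \right)} = - Y - 6 G$
$q{\left(M{\left(0,-2 \right)},-12 \right)} 77 + F = \left(\left(-1\right) \left(-12\right) - 6 \left(-3 + \frac{1}{2} \left(-2\right) + \frac{1}{4} \cdot 0\right)\right) 77 + 4 i \sqrt{7} = \left(12 - 6 \left(-3 - 1 + 0\right)\right) 77 + 4 i \sqrt{7} = \left(12 - -24\right) 77 + 4 i \sqrt{7} = \left(12 + 24\right) 77 + 4 i \sqrt{7} = 36 \cdot 77 + 4 i \sqrt{7} = 2772 + 4 i \sqrt{7}$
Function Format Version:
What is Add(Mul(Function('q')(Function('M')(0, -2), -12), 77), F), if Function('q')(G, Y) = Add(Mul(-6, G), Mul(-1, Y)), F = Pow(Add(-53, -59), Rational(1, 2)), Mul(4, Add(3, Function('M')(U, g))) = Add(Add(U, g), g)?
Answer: Add(2772, Mul(4, I, Pow(7, Rational(1, 2)))) ≈ Add(2772.0, Mul(10.583, I))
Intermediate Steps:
Function('M')(U, g) = Add(-3, Mul(Rational(1, 2), g), Mul(Rational(1, 4), U)) (Function('M')(U, g) = Add(-3, Mul(Rational(1, 4), Add(Add(U, g), g))) = Add(-3, Mul(Rational(1, 4), Add(U, Mul(2, g)))) = Add(-3, Add(Mul(Rational(1, 2), g), Mul(Rational(1, 4), U))) = Add(-3, Mul(Rational(1, 2), g), Mul(Rational(1, 4), U)))
F = Mul(4, I, Pow(7, Rational(1, 2))) (F = Pow(-112, Rational(1, 2)) = Mul(4, I, Pow(7, Rational(1, 2))) ≈ Mul(10.583, I))
Function('q')(G, Y) = Add(Mul(-1, Y), Mul(-6, G))
Add(Mul(Function('q')(Function('M')(0, -2), -12), 77), F) = Add(Mul(Add(Mul(-1, -12), Mul(-6, Add(-3, Mul(Rational(1, 2), -2), Mul(Rational(1, 4), 0)))), 77), Mul(4, I, Pow(7, Rational(1, 2)))) = Add(Mul(Add(12, Mul(-6, Add(-3, -1, 0))), 77), Mul(4, I, Pow(7, Rational(1, 2)))) = Add(Mul(Add(12, Mul(-6, -4)), 77), Mul(4, I, Pow(7, Rational(1, 2)))) = Add(Mul(Add(12, 24), 77), Mul(4, I, Pow(7, Rational(1, 2)))) = Add(Mul(36, 77), Mul(4, I, Pow(7, Rational(1, 2)))) = Add(2772, Mul(4, I, Pow(7, Rational(1, 2))))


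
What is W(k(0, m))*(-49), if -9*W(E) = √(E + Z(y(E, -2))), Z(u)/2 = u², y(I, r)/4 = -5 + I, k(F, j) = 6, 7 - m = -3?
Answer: 49*√38/9 ≈ 33.562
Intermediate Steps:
m = 10 (m = 7 - 1*(-3) = 7 + 3 = 10)
y(I, r) = -20 + 4*I (y(I, r) = 4*(-5 + I) = -20 + 4*I)
Z(u) = 2*u²
W(E) = -√(E + 2*(-20 + 4*E)²)/9
W(k(0, m))*(-49) = -√(6 + 32*(-5 + 6)²)/9*(-49) = -√(6 + 32*1²)/9*(-49) = -√(6 + 32*1)/9*(-49) = -√(6 + 32)/9*(-49) = -√38/9*(-49) = 49*√38/9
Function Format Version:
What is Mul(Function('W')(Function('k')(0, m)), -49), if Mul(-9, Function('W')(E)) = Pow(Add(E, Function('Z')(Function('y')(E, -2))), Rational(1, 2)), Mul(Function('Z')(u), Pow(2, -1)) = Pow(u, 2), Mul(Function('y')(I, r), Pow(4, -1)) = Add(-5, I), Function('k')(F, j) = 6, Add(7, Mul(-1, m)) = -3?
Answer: Mul(Rational(49, 9), Pow(38, Rational(1, 2))) ≈ 33.562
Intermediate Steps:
m = 10 (m = Add(7, Mul(-1, -3)) = Add(7, 3) = 10)
Function('y')(I, r) = Add(-20, Mul(4, I)) (Function('y')(I, r) = Mul(4, Add(-5, I)) = Add(-20, Mul(4, I)))
Function('Z')(u) = Mul(2, Pow(u, 2))
Function('W')(E) = Mul(Rational(-1, 9), Pow(Add(E, Mul(2, Pow(Add(-20, Mul(4, E)), 2))), Rational(1, 2)))
Mul(Function('W')(Function('k')(0, m)), -49) = Mul(Mul(Rational(-1, 9), Pow(Add(6, Mul(32, Pow(Add(-5, 6), 2))), Rational(1, 2))), -49) = Mul(Mul(Rational(-1, 9), Pow(Add(6, Mul(32, Pow(1, 2))), Rational(1, 2))), -49) = Mul(Mul(Rational(-1, 9), Pow(Add(6, Mul(32, 1)), Rational(1, 2))), -49) = Mul(Mul(Rational(-1, 9), Pow(Add(6, 32), Rational(1, 2))), -49) = Mul(Mul(Rational(-1, 9), Pow(38, Rational(1, 2))), -49) = Mul(Rational(49, 9), Pow(38, Rational(1, 2)))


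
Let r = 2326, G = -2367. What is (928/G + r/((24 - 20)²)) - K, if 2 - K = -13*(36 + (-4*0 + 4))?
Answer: -7139195/18936 ≈ -377.02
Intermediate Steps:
K = 522 (K = 2 - (-13)*(36 + (-4*0 + 4)) = 2 - (-13)*(36 + (0 + 4)) = 2 - (-13)*(36 + 4) = 2 - (-13)*40 = 2 - 1*(-520) = 2 + 520 = 522)
(928/G + r/((24 - 20)²)) - K = (928/(-2367) + 2326/((24 - 20)²)) - 1*522 = (928*(-1/2367) + 2326/(4²)) - 522 = (-928/2367 + 2326/16) - 522 = (-928/2367 + 2326*(1/16)) - 522 = (-928/2367 + 1163/8) - 522 = 2745397/18936 - 522 = -7139195/18936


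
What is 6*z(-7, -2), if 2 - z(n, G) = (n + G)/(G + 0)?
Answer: -15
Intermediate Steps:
z(n, G) = 2 - (G + n)/G (z(n, G) = 2 - (n + G)/(G + 0) = 2 - (G + n)/G)
6*z(-7, -2) = 6*((-2 - 1*(-7))/(-2)) = 6*(-(-2 + 7)/2) = 6*(-1/2*5) = 6*(-5/2) = -15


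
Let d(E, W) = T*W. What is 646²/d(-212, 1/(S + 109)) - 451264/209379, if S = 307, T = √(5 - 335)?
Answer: -451264/209379 - 86801728*I*√330/165 ≈ -2.1553 - 9.5566e+6*I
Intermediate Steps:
T = I*√330 (T = √(-330) = I*√330 ≈ 18.166*I)
d(E, W) = I*W*√330 (d(E, W) = (I*√330)*W = I*W*√330)
646²/d(-212, 1/(S + 109)) - 451264/209379 = 646²/((I*√330/(307 + 109))) - 451264/209379 = 417316/((I*√330/416)) - 451264*1/209379 = 417316/((I*(1/416)*√330)) - 451264/209379 = 417316/((I*√330/416)) - 451264/209379 = 417316*(-208*I*√330/165) - 451264/209379 = -86801728*I*√330/165 - 451264/209379 = -451264/209379 - 86801728*I*√330/165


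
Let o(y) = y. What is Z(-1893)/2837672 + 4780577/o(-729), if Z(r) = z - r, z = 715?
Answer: -1695713449439/258582861 ≈ -6557.7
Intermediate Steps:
Z(r) = 715 - r
Z(-1893)/2837672 + 4780577/o(-729) = (715 - 1*(-1893))/2837672 + 4780577/(-729) = (715 + 1893)*(1/2837672) + 4780577*(-1/729) = 2608*(1/2837672) - 4780577/729 = 326/354709 - 4780577/729 = -1695713449439/258582861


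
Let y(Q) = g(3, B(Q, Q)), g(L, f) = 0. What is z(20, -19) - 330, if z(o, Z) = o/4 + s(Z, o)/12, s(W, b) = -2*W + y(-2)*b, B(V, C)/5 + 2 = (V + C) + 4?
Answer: -1931/6 ≈ -321.83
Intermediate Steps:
B(V, C) = 10 + 5*C + 5*V (B(V, C) = -10 + 5*((V + C) + 4) = -10 + 5*((C + V) + 4) = -10 + 5*(4 + C + V) = -10 + (20 + 5*C + 5*V) = 10 + 5*C + 5*V)
y(Q) = 0
s(W, b) = -2*W (s(W, b) = -2*W + 0*b = -2*W + 0 = -2*W)
z(o, Z) = -Z/6 + o/4 (z(o, Z) = o/4 - 2*Z/12 = o*(¼) - 2*Z*(1/12) = o/4 - Z/6 = -Z/6 + o/4)
z(20, -19) - 330 = (-⅙*(-19) + (¼)*20) - 330 = (19/6 + 5) - 330 = 49/6 - 330 = -1931/6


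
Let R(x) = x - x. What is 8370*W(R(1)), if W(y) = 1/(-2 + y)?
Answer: -4185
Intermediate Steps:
R(x) = 0
8370*W(R(1)) = 8370/(-2 + 0) = 8370/(-2) = 8370*(-½) = -4185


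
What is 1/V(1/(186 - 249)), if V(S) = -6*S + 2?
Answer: 21/44 ≈ 0.47727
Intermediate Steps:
V(S) = 2 - 6*S
1/V(1/(186 - 249)) = 1/(2 - 6/(186 - 249)) = 1/(2 - 6/(-63)) = 1/(2 - 6*(-1/63)) = 1/(2 + 2/21) = 1/(44/21) = 21/44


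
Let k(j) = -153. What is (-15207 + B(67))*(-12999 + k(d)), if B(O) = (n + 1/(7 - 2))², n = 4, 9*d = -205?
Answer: 4994261568/25 ≈ 1.9977e+8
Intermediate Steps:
d = -205/9 (d = (⅑)*(-205) = -205/9 ≈ -22.778)
B(O) = 441/25 (B(O) = (4 + 1/(7 - 2))² = (4 + 1/5)² = (4 + ⅕)² = (21/5)² = 441/25)
(-15207 + B(67))*(-12999 + k(d)) = (-15207 + 441/25)*(-12999 - 153) = -379734/25*(-13152) = 4994261568/25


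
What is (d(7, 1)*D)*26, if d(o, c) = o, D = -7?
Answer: -1274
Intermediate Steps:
(d(7, 1)*D)*26 = (7*(-7))*26 = -49*26 = -1274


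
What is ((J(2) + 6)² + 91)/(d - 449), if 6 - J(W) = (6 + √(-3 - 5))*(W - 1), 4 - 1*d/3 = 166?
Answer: -7/55 + 24*I*√2/935 ≈ -0.12727 + 0.036301*I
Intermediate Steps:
d = -486 (d = 12 - 3*166 = 12 - 498 = -486)
J(W) = 6 - (-1 + W)*(6 + 2*I*√2) (J(W) = 6 - (6 + √(-3 - 5))*(W - 1) = 6 - (6 + √(-8))*(-1 + W) = 6 - (6 + 2*I*√2)*(-1 + W) = 6 - (-1 + W)*(6 + 2*I*√2))
((J(2) + 6)² + 91)/(d - 449) = (((12 - 6*2 + 2*I*√2 - 2*I*2*√2) + 6)² + 91)/(-486 - 449) = (((12 - 12 + 2*I*√2 - 4*I*√2) + 6)² + 91)/(-935) = ((-2*I*√2 + 6)² + 91)*(-1/935) = ((6 - 2*I*√2)² + 91)*(-1/935) = (91 + (6 - 2*I*√2)²)*(-1/935) = -91/935 - (6 - 2*I*√2)²/935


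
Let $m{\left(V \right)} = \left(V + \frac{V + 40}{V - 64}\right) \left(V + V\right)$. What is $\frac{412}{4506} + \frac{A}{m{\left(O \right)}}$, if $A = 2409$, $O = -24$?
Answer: $\frac{20777485}{9588768} \approx 2.1669$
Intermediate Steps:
$m{\left(V \right)} = 2 V \left(V + \frac{40 + V}{-64 + V}\right)$ ($m{\left(V \right)} = \left(V + \frac{40 + V}{-64 + V}\right) 2 V = 2 V \left(V + \frac{40 + V}{-64 + V}\right)$)
$\frac{412}{4506} + \frac{A}{m{\left(O \right)}} = \frac{412}{4506} + \frac{2409}{2 \left(-24\right) \frac{1}{-64 - 24} \left(40 + \left(-24\right)^{2} - -1512\right)} = 412 \cdot \frac{1}{4506} + \frac{2409}{2 \left(-24\right) \frac{1}{-88} \left(40 + 576 + 1512\right)} = \frac{206}{2253} + \frac{2409}{2 \left(-24\right) \left(- \frac{1}{88}\right) 2128} = \frac{206}{2253} + \frac{2409}{\frac{12768}{11}} = \frac{206}{2253} + 2409 \cdot \frac{11}{12768} = \frac{206}{2253} + \frac{8833}{4256} = \frac{20777485}{9588768}$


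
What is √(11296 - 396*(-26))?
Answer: 2*√5398 ≈ 146.94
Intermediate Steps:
√(11296 - 396*(-26)) = √(11296 + 10296) = √21592 = 2*√5398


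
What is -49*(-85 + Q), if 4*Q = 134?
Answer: 5047/2 ≈ 2523.5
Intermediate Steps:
Q = 67/2 (Q = (1/4)*134 = 67/2 ≈ 33.500)
-49*(-85 + Q) = -49*(-85 + 67/2) = -49*(-103/2) = 5047/2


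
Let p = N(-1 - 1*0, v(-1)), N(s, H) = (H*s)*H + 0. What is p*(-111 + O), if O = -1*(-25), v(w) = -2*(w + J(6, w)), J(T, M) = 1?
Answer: 0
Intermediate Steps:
v(w) = -2 - 2*w (v(w) = -2*(w + 1) = -2*(1 + w) = -2 - 2*w)
O = 25
N(s, H) = s*H² (N(s, H) = s*H² + 0 = s*H²)
p = 0 (p = (-1 - 1*0)*(-2 - 2*(-1))² = (-1 + 0)*(-2 + 2)² = -1*0² = -1*0 = 0)
p*(-111 + O) = 0*(-111 + 25) = 0*(-86) = 0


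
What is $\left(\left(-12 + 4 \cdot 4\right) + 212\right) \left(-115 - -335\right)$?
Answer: $47520$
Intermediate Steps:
$\left(\left(-12 + 4 \cdot 4\right) + 212\right) \left(-115 - -335\right) = \left(\left(-12 + 16\right) + 212\right) \left(-115 + 335\right) = \left(4 + 212\right) 220 = 216 \cdot 220 = 47520$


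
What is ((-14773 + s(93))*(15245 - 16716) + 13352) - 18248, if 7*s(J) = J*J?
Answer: 139360630/7 ≈ 1.9909e+7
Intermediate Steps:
s(J) = J²/7 (s(J) = (J*J)/7 = J²/7)
((-14773 + s(93))*(15245 - 16716) + 13352) - 18248 = ((-14773 + (⅐)*93²)*(15245 - 16716) + 13352) - 18248 = ((-14773 + (⅐)*8649)*(-1471) + 13352) - 18248 = ((-14773 + 8649/7)*(-1471) + 13352) - 18248 = (-94762/7*(-1471) + 13352) - 18248 = (139394902/7 + 13352) - 18248 = 139488366/7 - 18248 = 139360630/7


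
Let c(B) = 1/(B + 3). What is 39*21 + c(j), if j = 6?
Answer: 7372/9 ≈ 819.11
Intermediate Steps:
c(B) = 1/(3 + B)
39*21 + c(j) = 39*21 + 1/(3 + 6) = 819 + 1/9 = 819 + ⅑ = 7372/9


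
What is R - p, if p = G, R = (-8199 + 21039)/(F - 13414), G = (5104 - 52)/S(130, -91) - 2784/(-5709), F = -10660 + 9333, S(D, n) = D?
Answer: -73337083618/1823387995 ≈ -40.220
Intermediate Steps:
F = -1327
G = 4867298/123695 (G = (5104 - 52)/130 - 2784/(-5709) = 5052*(1/130) - 2784*(-1/5709) = 2526/65 + 928/1903 = 4867298/123695 ≈ 39.349)
R = -12840/14741 (R = (-8199 + 21039)/(-1327 - 13414) = 12840/(-14741) = 12840*(-1/14741) = -12840/14741 ≈ -0.87104)
p = 4867298/123695 ≈ 39.349
R - p = -12840/14741 - 1*4867298/123695 = -12840/14741 - 4867298/123695 = -73337083618/1823387995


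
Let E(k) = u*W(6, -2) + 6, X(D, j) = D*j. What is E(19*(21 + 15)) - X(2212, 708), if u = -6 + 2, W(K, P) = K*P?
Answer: -1566042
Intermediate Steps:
u = -4
E(k) = 54 (E(k) = -24*(-2) + 6 = -4*(-12) + 6 = 48 + 6 = 54)
E(19*(21 + 15)) - X(2212, 708) = 54 - 2212*708 = 54 - 1*1566096 = 54 - 1566096 = -1566042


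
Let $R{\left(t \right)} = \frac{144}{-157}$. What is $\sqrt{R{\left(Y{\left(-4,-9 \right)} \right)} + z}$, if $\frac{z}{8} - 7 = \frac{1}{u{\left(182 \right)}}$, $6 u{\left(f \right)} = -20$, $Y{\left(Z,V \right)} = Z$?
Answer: $\frac{14 \sqrt{165635}}{785} \approx 7.2583$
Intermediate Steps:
$u{\left(f \right)} = - \frac{10}{3}$ ($u{\left(f \right)} = \frac{1}{6} \left(-20\right) = - \frac{10}{3}$)
$R{\left(t \right)} = - \frac{144}{157}$ ($R{\left(t \right)} = 144 \left(- \frac{1}{157}\right) = - \frac{144}{157}$)
$z = \frac{268}{5}$ ($z = 56 + \frac{8}{- \frac{10}{3}} = 56 + 8 \left(- \frac{3}{10}\right) = 56 - \frac{12}{5} = \frac{268}{5} \approx 53.6$)
$\sqrt{R{\left(Y{\left(-4,-9 \right)} \right)} + z} = \sqrt{- \frac{144}{157} + \frac{268}{5}} = \sqrt{\frac{41356}{785}} = \frac{14 \sqrt{165635}}{785}$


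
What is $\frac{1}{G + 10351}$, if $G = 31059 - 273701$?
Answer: $- \frac{1}{232291} \approx -4.3049 \cdot 10^{-6}$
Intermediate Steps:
$G = -242642$ ($G = 31059 - 273701 = -242642$)
$\frac{1}{G + 10351} = \frac{1}{-242642 + 10351} = \frac{1}{-232291} = - \frac{1}{232291}$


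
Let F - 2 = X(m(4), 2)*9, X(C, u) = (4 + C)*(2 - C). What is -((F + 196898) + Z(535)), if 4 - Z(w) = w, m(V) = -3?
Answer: -196414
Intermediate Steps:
Z(w) = 4 - w
X(C, u) = (2 - C)*(4 + C)
F = 47 (F = 2 + (8 - 1*(-3)² - 2*(-3))*9 = 2 + (8 - 1*9 + 6)*9 = 2 + (8 - 9 + 6)*9 = 2 + 5*9 = 2 + 45 = 47)
-((F + 196898) + Z(535)) = -((47 + 196898) + (4 - 1*535)) = -(196945 + (4 - 535)) = -(196945 - 531) = -1*196414 = -196414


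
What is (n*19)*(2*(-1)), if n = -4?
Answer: 152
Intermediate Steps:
(n*19)*(2*(-1)) = (-4*19)*(2*(-1)) = -76*(-2) = 152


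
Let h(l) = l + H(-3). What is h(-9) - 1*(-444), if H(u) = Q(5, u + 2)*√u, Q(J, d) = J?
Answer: 435 + 5*I*√3 ≈ 435.0 + 8.6602*I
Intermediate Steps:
H(u) = 5*√u
h(l) = l + 5*I*√3 (h(l) = l + 5*√(-3) = l + 5*(I*√3) = l + 5*I*√3)
h(-9) - 1*(-444) = (-9 + 5*I*√3) - 1*(-444) = (-9 + 5*I*√3) + 444 = 435 + 5*I*√3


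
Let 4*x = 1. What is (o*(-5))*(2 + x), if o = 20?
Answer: -225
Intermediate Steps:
x = ¼ (x = (¼)*1 = ¼ ≈ 0.25000)
(o*(-5))*(2 + x) = (20*(-5))*(2 + ¼) = -100*9/4 = -225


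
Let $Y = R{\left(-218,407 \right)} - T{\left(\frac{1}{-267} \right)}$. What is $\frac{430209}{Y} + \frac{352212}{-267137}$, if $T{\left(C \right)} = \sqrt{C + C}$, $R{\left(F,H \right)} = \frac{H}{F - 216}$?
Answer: $\frac{42 \left(- 3639524 \sqrt{534} + 317078273463681 i\right)}{267137 \left(- 108669 i + 434 \sqrt{534}\right)} \approx -4.5488 \cdot 10^{5} + 41980.0 i$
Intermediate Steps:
$R{\left(F,H \right)} = \frac{H}{-216 + F}$
$T{\left(C \right)} = \sqrt{2} \sqrt{C}$ ($T{\left(C \right)} = \sqrt{2 C} = \sqrt{2} \sqrt{C}$)
$Y = - \frac{407}{434} - \frac{i \sqrt{534}}{267}$ ($Y = \frac{407}{-216 - 218} - \sqrt{2} \sqrt{\frac{1}{-267}} = \frac{407}{-434} - \sqrt{2} \sqrt{- \frac{1}{267}} = 407 \left(- \frac{1}{434}\right) - \sqrt{2} \frac{i \sqrt{267}}{267} = - \frac{407}{434} - \frac{i \sqrt{534}}{267} \approx -0.93779 - 0.086548 i$)
$\frac{430209}{Y} + \frac{352212}{-267137} = \frac{430209}{- \frac{407}{434} - \frac{i \sqrt{534}}{267}} + \frac{352212}{-267137} = \frac{430209}{- \frac{407}{434} - \frac{i \sqrt{534}}{267}} + 352212 \left(- \frac{1}{267137}\right) = \frac{430209}{- \frac{407}{434} - \frac{i \sqrt{534}}{267}} - \frac{352212}{267137} = - \frac{352212}{267137} + \frac{430209}{- \frac{407}{434} - \frac{i \sqrt{534}}{267}}$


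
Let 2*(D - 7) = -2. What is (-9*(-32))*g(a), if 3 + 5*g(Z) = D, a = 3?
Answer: 864/5 ≈ 172.80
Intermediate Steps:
D = 6 (D = 7 + (½)*(-2) = 7 - 1 = 6)
g(Z) = ⅗ (g(Z) = -⅗ + (⅕)*6 = -⅗ + 6/5 = ⅗)
(-9*(-32))*g(a) = -9*(-32)*(⅗) = 288*(⅗) = 864/5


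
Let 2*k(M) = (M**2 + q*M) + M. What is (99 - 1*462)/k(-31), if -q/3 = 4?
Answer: -121/217 ≈ -0.55760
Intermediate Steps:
q = -12 (q = -3*4 = -12)
k(M) = M**2/2 - 11*M/2 (k(M) = ((M**2 - 12*M) + M)/2 = (M**2 - 11*M)/2 = M**2/2 - 11*M/2)
(99 - 1*462)/k(-31) = (99 - 1*462)/(((1/2)*(-31)*(-11 - 31))) = (99 - 462)/(((1/2)*(-31)*(-42))) = -363/651 = -363*1/651 = -121/217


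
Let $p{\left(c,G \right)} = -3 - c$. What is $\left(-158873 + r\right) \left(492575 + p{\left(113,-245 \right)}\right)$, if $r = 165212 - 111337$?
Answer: $-51707210082$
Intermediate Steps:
$r = 53875$ ($r = 165212 - 111337 = 53875$)
$\left(-158873 + r\right) \left(492575 + p{\left(113,-245 \right)}\right) = \left(-158873 + 53875\right) \left(492575 - 116\right) = - 104998 \left(492575 - 116\right) = \left(-104998\right) 492459 = -51707210082$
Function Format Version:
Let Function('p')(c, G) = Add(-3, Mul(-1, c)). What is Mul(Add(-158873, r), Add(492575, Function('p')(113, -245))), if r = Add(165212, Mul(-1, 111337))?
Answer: -51707210082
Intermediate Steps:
r = 53875 (r = Add(165212, -111337) = 53875)
Mul(Add(-158873, r), Add(492575, Function('p')(113, -245))) = Mul(Add(-158873, 53875), Add(492575, Add(-3, Mul(-1, 113)))) = Mul(-104998, Add(492575, Add(-3, -113))) = Mul(-104998, Add(492575, -116)) = Mul(-104998, 492459) = -51707210082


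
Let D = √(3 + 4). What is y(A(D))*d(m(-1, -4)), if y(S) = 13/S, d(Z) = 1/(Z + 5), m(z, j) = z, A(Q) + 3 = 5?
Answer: 13/8 ≈ 1.6250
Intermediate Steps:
D = √7 ≈ 2.6458
A(Q) = 2 (A(Q) = -3 + 5 = 2)
d(Z) = 1/(5 + Z)
y(A(D))*d(m(-1, -4)) = (13/2)/(5 - 1) = (13*(½))/4 = (13/2)*(¼) = 13/8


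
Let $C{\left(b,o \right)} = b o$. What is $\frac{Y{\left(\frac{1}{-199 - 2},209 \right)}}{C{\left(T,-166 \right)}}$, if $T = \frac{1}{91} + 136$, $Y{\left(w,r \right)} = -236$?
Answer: $\frac{10738}{1027291} \approx 0.010453$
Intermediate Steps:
$T = \frac{12377}{91}$ ($T = \frac{1}{91} + 136 = \frac{12377}{91} \approx 136.01$)
$\frac{Y{\left(\frac{1}{-199 - 2},209 \right)}}{C{\left(T,-166 \right)}} = - \frac{236}{\frac{12377}{91} \left(-166\right)} = - \frac{236}{- \frac{2054582}{91}} = \left(-236\right) \left(- \frac{91}{2054582}\right) = \frac{10738}{1027291}$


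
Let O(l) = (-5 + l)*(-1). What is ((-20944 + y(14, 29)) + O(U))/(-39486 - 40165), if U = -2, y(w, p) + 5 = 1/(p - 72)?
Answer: 900507/3424993 ≈ 0.26292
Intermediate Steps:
y(w, p) = -5 + 1/(-72 + p) (y(w, p) = -5 + 1/(p - 72) = -5 + 1/(-72 + p))
O(l) = 5 - l
((-20944 + y(14, 29)) + O(U))/(-39486 - 40165) = ((-20944 + (361 - 5*29)/(-72 + 29)) + (5 - 1*(-2)))/(-39486 - 40165) = ((-20944 + (361 - 145)/(-43)) + (5 + 2))/(-79651) = ((-20944 - 1/43*216) + 7)*(-1/79651) = ((-20944 - 216/43) + 7)*(-1/79651) = (-900808/43 + 7)*(-1/79651) = -900507/43*(-1/79651) = 900507/3424993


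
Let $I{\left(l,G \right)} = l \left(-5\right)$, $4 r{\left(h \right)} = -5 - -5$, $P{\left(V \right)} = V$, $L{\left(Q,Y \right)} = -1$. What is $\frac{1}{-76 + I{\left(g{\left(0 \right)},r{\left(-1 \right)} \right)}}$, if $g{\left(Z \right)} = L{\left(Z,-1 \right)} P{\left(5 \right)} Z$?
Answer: $- \frac{1}{76} \approx -0.013158$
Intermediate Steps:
$r{\left(h \right)} = 0$ ($r{\left(h \right)} = \frac{-5 - -5}{4} = \frac{-5 + 5}{4} = \frac{1}{4} \cdot 0 = 0$)
$g{\left(Z \right)} = - 5 Z$ ($g{\left(Z \right)} = \left(-1\right) 5 Z = - 5 Z$)
$I{\left(l,G \right)} = - 5 l$
$\frac{1}{-76 + I{\left(g{\left(0 \right)},r{\left(-1 \right)} \right)}} = \frac{1}{-76 - 5 \left(\left(-5\right) 0\right)} = \frac{1}{-76 - 0} = \frac{1}{-76 + 0} = \frac{1}{-76} = - \frac{1}{76}$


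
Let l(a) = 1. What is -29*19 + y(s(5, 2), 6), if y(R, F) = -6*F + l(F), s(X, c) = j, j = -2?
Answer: -586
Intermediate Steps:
s(X, c) = -2
y(R, F) = 1 - 6*F (y(R, F) = -6*F + 1 = 1 - 6*F)
-29*19 + y(s(5, 2), 6) = -29*19 + (1 - 6*6) = -551 + (1 - 36) = -551 - 35 = -586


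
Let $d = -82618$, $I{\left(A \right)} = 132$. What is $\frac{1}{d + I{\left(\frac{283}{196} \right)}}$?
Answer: $- \frac{1}{82486} \approx -1.2123 \cdot 10^{-5}$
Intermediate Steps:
$\frac{1}{d + I{\left(\frac{283}{196} \right)}} = \frac{1}{-82618 + 132} = \frac{1}{-82486} = - \frac{1}{82486}$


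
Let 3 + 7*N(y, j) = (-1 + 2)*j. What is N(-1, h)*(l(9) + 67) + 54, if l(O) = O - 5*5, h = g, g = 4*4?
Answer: 1041/7 ≈ 148.71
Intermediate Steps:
g = 16
h = 16
l(O) = -25 + O (l(O) = O - 25 = -25 + O)
N(y, j) = -3/7 + j/7 (N(y, j) = -3/7 + ((-1 + 2)*j)/7 = -3/7 + (1*j)/7 = -3/7 + j/7)
N(-1, h)*(l(9) + 67) + 54 = (-3/7 + (1/7)*16)*((-25 + 9) + 67) + 54 = (-3/7 + 16/7)*(-16 + 67) + 54 = (13/7)*51 + 54 = 663/7 + 54 = 1041/7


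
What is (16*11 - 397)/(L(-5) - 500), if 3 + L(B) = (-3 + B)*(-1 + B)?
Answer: 17/35 ≈ 0.48571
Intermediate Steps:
L(B) = -3 + (-1 + B)*(-3 + B) (L(B) = -3 + (-3 + B)*(-1 + B) = -3 + (-1 + B)*(-3 + B))
(16*11 - 397)/(L(-5) - 500) = (16*11 - 397)/(-5*(-4 - 5) - 500) = (176 - 397)/(-5*(-9) - 500) = -221/(45 - 500) = -221/(-455) = -221*(-1/455) = 17/35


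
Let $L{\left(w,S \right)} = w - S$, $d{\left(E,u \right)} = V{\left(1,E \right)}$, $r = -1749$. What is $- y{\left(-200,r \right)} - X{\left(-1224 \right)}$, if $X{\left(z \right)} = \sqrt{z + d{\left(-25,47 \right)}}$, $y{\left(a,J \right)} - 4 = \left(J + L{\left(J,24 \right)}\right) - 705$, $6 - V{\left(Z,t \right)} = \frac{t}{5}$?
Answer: $4223 - i \sqrt{1213} \approx 4223.0 - 34.828 i$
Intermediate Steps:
$V{\left(Z,t \right)} = 6 - \frac{t}{5}$
$d{\left(E,u \right)} = 6 - \frac{E}{5}$
$y{\left(a,J \right)} = -725 + 2 J$ ($y{\left(a,J \right)} = 4 + \left(\left(J + \left(J - 24\right)\right) - 705\right) = 4 + \left(\left(J + \left(-24 + J\right)\right) - 705\right) = 4 + \left(\left(-24 + 2 J\right) - 705\right) = 4 + \left(-729 + 2 J\right) = -725 + 2 J$)
$X{\left(z \right)} = \sqrt{11 + z}$ ($X{\left(z \right)} = \sqrt{z + \left(6 - -5\right)} = \sqrt{z + \left(6 + 5\right)} = \sqrt{z + 11} = \sqrt{11 + z}$)
$- y{\left(-200,r \right)} - X{\left(-1224 \right)} = - (-725 + 2 \left(-1749\right)) - \sqrt{11 - 1224} = - (-725 - 3498) - \sqrt{-1213} = \left(-1\right) \left(-4223\right) - i \sqrt{1213} = 4223 - i \sqrt{1213}$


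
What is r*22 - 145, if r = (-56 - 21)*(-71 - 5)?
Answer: 128599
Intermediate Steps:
r = 5852 (r = -77*(-76) = 5852)
r*22 - 145 = 5852*22 - 145 = 128744 - 145 = 128599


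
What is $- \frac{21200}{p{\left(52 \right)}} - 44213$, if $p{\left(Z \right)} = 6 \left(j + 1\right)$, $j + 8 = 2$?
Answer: $- \frac{130519}{3} \approx -43506.0$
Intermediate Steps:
$j = -6$ ($j = -8 + 2 = -6$)
$p{\left(Z \right)} = -30$ ($p{\left(Z \right)} = 6 \left(-6 + 1\right) = 6 \left(-5\right) = -30$)
$- \frac{21200}{p{\left(52 \right)}} - 44213 = - \frac{21200}{-30} - 44213 = \left(-21200\right) \left(- \frac{1}{30}\right) - 44213 = \frac{2120}{3} - 44213 = - \frac{130519}{3}$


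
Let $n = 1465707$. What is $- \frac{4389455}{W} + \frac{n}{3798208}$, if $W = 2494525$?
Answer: $- \frac{2603164068493}{1894944962240} \approx -1.3737$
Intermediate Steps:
$- \frac{4389455}{W} + \frac{n}{3798208} = - \frac{4389455}{2494525} + \frac{1465707}{3798208} = \left(-4389455\right) \frac{1}{2494525} + 1465707 \cdot \frac{1}{3798208} = - \frac{877891}{498905} + \frac{1465707}{3798208} = - \frac{2603164068493}{1894944962240}$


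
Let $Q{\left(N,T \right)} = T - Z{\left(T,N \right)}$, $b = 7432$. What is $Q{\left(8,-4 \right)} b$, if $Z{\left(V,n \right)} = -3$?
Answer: $-7432$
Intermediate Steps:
$Q{\left(N,T \right)} = 3 + T$ ($Q{\left(N,T \right)} = T - -3 = T + 3 = 3 + T$)
$Q{\left(8,-4 \right)} b = \left(3 - 4\right) 7432 = \left(-1\right) 7432 = -7432$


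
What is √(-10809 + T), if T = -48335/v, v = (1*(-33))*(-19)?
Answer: I*√4279637406/627 ≈ 104.34*I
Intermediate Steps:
v = 627 (v = -33*(-19) = 627)
T = -48335/627 ≈ -77.089
√(-10809 + T) = √(-10809 - 48335/627) = √(-6825578/627) = I*√4279637406/627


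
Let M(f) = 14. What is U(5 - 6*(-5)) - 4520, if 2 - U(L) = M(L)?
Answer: -4532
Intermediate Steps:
U(L) = -12 (U(L) = 2 - 1*14 = 2 - 14 = -12)
U(5 - 6*(-5)) - 4520 = -12 - 4520 = -4532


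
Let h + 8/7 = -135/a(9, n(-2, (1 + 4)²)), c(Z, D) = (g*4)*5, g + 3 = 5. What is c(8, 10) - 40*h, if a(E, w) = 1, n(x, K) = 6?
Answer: 38400/7 ≈ 5485.7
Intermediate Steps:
g = 2 (g = -3 + 5 = 2)
c(Z, D) = 40 (c(Z, D) = (2*4)*5 = 8*5 = 40)
h = -953/7 (h = -8/7 - 135/1 = -8/7 - 135*1 = -8/7 - 135 = -953/7 ≈ -136.14)
c(8, 10) - 40*h = 40 - 40*(-953/7) = 40 + 38120/7 = 38400/7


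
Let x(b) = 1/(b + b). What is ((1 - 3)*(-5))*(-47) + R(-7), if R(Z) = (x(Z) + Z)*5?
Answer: -7075/14 ≈ -505.36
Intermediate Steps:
x(b) = 1/(2*b)
R(Z) = 5*Z + 5/(2*Z) (R(Z) = (1/(2*Z) + Z)*5 = (Z + 1/(2*Z))*5 = 5*Z + 5/(2*Z))
((1 - 3)*(-5))*(-47) + R(-7) = ((1 - 3)*(-5))*(-47) + (5*(-7) + (5/2)/(-7)) = -2*(-5)*(-47) + (-35 + (5/2)*(-⅐)) = 10*(-47) + (-35 - 5/14) = -470 - 495/14 = -7075/14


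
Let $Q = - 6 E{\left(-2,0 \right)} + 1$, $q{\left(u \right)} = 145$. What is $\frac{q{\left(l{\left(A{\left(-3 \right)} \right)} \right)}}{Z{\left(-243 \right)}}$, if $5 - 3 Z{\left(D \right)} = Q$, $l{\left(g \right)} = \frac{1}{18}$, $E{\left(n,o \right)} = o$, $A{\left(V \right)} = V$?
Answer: $\frac{435}{4} \approx 108.75$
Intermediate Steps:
$l{\left(g \right)} = \frac{1}{18}$
$Q = 1$ ($Q = \left(-6\right) 0 + 1 = 0 + 1 = 1$)
$Z{\left(D \right)} = \frac{4}{3}$ ($Z{\left(D \right)} = \frac{5}{3} - \frac{1}{3} = \frac{4}{3}$)
$\frac{q{\left(l{\left(A{\left(-3 \right)} \right)} \right)}}{Z{\left(-243 \right)}} = \frac{145}{\frac{4}{3}} = 145 \cdot \frac{3}{4} = \frac{435}{4}$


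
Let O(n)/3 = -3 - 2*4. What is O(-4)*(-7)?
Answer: 231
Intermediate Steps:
O(n) = -33 (O(n) = 3*(-3 - 2*4) = 3*(-3 - 8) = 3*(-11) = -33)
O(-4)*(-7) = -33*(-7) = 231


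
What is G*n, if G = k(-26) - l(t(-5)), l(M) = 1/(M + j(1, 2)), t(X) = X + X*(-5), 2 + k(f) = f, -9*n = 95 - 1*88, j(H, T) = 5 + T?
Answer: 5299/243 ≈ 21.807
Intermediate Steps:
n = -7/9 (n = -(95 - 1*88)/9 = -(95 - 88)/9 = -1/9*7 = -7/9 ≈ -0.77778)
k(f) = -2 + f
t(X) = -4*X (t(X) = X - 5*X = -4*X)
l(M) = 1/(7 + M) (l(M) = 1/(M + (5 + 2)) = 1/(M + 7) = 1/(7 + M))
G = -757/27 (G = (-2 - 26) - 1/(7 - 4*(-5)) = -28 - 1/(7 + 20) = -28 - 1/27 = -757/27 ≈ -28.037)
G*n = -757/27*(-7/9) = 5299/243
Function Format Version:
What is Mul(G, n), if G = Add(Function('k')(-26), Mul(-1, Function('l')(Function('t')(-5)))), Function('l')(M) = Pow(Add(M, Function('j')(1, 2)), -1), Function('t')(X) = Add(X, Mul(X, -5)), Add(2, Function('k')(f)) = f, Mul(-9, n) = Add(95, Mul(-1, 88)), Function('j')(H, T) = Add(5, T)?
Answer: Rational(5299, 243) ≈ 21.807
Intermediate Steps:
n = Rational(-7, 9) (n = Mul(Rational(-1, 9), Add(95, Mul(-1, 88))) = Mul(Rational(-1, 9), Add(95, -88)) = Mul(Rational(-1, 9), 7) = Rational(-7, 9) ≈ -0.77778)
Function('k')(f) = Add(-2, f)
Function('t')(X) = Mul(-4, X) (Function('t')(X) = Add(X, Mul(-5, X)) = Mul(-4, X))
Function('l')(M) = Pow(Add(7, M), -1) (Function('l')(M) = Pow(Add(M, Add(5, 2)), -1) = Pow(Add(M, 7), -1) = Pow(Add(7, M), -1))
G = Rational(-757, 27) (G = Add(Add(-2, -26), Mul(-1, Pow(Add(7, Mul(-4, -5)), -1))) = Add(-28, Mul(-1, Pow(Add(7, 20), -1))) = Add(-28, Mul(-1, Pow(27, -1))) = Add(-28, Mul(-1, Rational(1, 27))) = Add(-28, Rational(-1, 27)) = Rational(-757, 27) ≈ -28.037)
Mul(G, n) = Mul(Rational(-757, 27), Rational(-7, 9)) = Rational(5299, 243)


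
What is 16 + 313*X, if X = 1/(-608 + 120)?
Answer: 7495/488 ≈ 15.359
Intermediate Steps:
X = -1/488 (X = 1/(-488) = -1/488 ≈ -0.0020492)
16 + 313*X = 16 + 313*(-1/488) = 16 - 313/488 = 7495/488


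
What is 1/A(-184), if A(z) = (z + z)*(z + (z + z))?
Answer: 1/203136 ≈ 4.9228e-6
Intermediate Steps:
A(z) = 6*z² (A(z) = (2*z)*(z + 2*z) = (2*z)*(3*z) = 6*z²)
1/A(-184) = 1/(6*(-184)²) = 1/(6*33856) = 1/203136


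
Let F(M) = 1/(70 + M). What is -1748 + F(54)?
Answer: -216751/124 ≈ -1748.0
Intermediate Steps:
-1748 + F(54) = -1748 + 1/(70 + 54) = -1748 + 1/124 = -216751/124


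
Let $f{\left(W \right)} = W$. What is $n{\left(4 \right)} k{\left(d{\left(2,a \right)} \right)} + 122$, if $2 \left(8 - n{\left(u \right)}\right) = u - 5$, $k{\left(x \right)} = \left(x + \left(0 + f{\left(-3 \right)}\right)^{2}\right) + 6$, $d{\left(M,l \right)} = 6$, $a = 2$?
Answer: $\frac{601}{2} \approx 300.5$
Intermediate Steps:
$k{\left(x \right)} = 15 + x$ ($k{\left(x \right)} = \left(x + \left(0 - 3\right)^{2}\right) + 6 = \left(x + \left(-3\right)^{2}\right) + 6 = \left(x + 9\right) + 6 = \left(9 + x\right) + 6 = 15 + x$)
$n{\left(u \right)} = \frac{21}{2} - \frac{u}{2}$ ($n{\left(u \right)} = 8 - \frac{u - 5}{2} = 8 - \frac{-5 + u}{2} = 8 - \left(- \frac{5}{2} + \frac{u}{2}\right) = \frac{21}{2} - \frac{u}{2}$)
$n{\left(4 \right)} k{\left(d{\left(2,a \right)} \right)} + 122 = \left(\frac{21}{2} - 2\right) \left(15 + 6\right) + 122 = \left(\frac{21}{2} - 2\right) 21 + 122 = \frac{17}{2} \cdot 21 + 122 = \frac{357}{2} + 122 = \frac{601}{2}$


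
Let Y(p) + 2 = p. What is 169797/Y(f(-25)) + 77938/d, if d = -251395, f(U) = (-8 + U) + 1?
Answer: -42688766707/8547430 ≈ -4994.3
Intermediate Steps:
f(U) = -7 + U
Y(p) = -2 + p
169797/Y(f(-25)) + 77938/d = 169797/(-2 + (-7 - 25)) + 77938/(-251395) = 169797/(-2 - 32) + 77938*(-1/251395) = 169797/(-34) - 77938/251395 = 169797*(-1/34) - 77938/251395 = -169797/34 - 77938/251395 = -42688766707/8547430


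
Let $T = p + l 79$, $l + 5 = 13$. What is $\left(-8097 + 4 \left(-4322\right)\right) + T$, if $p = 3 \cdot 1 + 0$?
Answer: $-24750$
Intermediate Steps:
$l = 8$ ($l = -5 + 13 = 8$)
$p = 3$ ($p = 3 + 0 = 3$)
$T = 635$ ($T = 3 + 8 \cdot 79 = 3 + 632 = 635$)
$\left(-8097 + 4 \left(-4322\right)\right) + T = \left(-8097 + 4 \left(-4322\right)\right) + 635 = \left(-8097 - 17288\right) + 635 = -25385 + 635 = -24750$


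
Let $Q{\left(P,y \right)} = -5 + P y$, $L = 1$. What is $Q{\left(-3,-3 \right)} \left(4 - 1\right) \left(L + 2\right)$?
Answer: $36$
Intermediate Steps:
$Q{\left(-3,-3 \right)} \left(4 - 1\right) \left(L + 2\right) = \left(-5 - -9\right) \left(4 - 1\right) \left(1 + 2\right) = \left(-5 + 9\right) 3 \cdot 3 = 4 \cdot 9 = 36$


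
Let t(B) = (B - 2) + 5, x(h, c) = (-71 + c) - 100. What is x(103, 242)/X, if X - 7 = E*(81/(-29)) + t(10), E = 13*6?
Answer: -2059/5738 ≈ -0.35884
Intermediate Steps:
E = 78
x(h, c) = -171 + c
t(B) = 3 + B (t(B) = (-2 + B) + 5 = 3 + B)
X = -5738/29 (X = 7 + (78*(81/(-29)) + (3 + 10)) = 7 + (78*(81*(-1/29)) + 13) = 7 + (78*(-81/29) + 13) = 7 + (-6318/29 + 13) = 7 - 5941/29 = -5738/29 ≈ -197.86)
x(103, 242)/X = (-171 + 242)/(-5738/29) = 71*(-29/5738) = -2059/5738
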